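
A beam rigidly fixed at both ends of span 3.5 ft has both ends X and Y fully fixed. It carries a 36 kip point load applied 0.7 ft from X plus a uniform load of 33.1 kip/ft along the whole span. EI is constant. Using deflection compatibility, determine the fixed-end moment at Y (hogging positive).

Take the two fixed-end moments M_X, M_Y as redundants; the released structure is the simple span XY.
On the primary (simply-supported) span, the end slopes from the loading are:
  at X: point load 36 at a = 0.7: Pab(L + b)/(6LEI) = 21.17/EI
  at Y: point load 36 at a = 0.7: Pab(L + a)/(6LEI) = 14.11/EI
  at X: UDL 33.1: wL³/(24EI) = 59.13/EI
  at Y: UDL 33.1: wL³/(24EI) = 59.13/EI
  θ_X0 = 80.3/EI,  θ_Y0 = 73.24/EI
Flexibility coefficients: a unit moment at one end gives L/(3EI) there and L/(6EI) at the far end, so f₁₁ = f₂₂ = 1.167/EI and f₁₂ = f₂₁ = 0.5833/EI.
Compatibility — zero rotation at each built-in end:
  1.167 M_X + 0.5833 M_Y = 80.3
  0.5833 M_X + 1.167 M_Y = 73.24
Solving the pair gives M_X = 49.92 kip·ft and M_Y = 37.82 kip·ft (hogging).

M_Y = 37.82 kip·ft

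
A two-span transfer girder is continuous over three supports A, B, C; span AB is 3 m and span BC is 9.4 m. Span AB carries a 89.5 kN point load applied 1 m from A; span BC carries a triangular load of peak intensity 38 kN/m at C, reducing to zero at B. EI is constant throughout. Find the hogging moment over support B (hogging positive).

Insert a hinge at B; M_B is the redundant, and each span becomes simply supported.
Rotations at B on the released spans (each span's end-slope, ×1/EI):
  span AB: point load 89.5 at a = 1: Pab(L + a)/(6LEI) = 39.78/EI
  span BC: triangular load, peak 38: 7w₀L³/(360EI) = 613.7/EI
  relative rotation θ_0 = (39.78 + 613.7)/EI = 653.5/EI
A unit hogging moment at B produces rotation L₁/(3EI) + L₂/(3EI) = 4.133/EI.
Compatibility: M_B·(L₁+L₂)/(3EI) = θ_0, giving M_B = 158.1 kN·m (hogging).

M_B = 158.1 kN·m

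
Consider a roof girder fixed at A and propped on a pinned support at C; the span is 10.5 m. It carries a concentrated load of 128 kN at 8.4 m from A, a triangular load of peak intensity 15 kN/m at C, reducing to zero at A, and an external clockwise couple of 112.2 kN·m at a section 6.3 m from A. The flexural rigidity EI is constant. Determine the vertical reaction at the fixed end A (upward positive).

R_A = 59.86 kN

Choose R_C as the redundant. The primary structure is the cantilever fixed at A.
Primary-structure tip deflection at C by superposition:
  point load 128 at a = 8.4: Pa²(3L − a)/(6EI) = 34772/EI
  triangular load, peak 15 at the free end: 11w₀L⁴/(120EI) = 16713/EI
  clockwise couple 112.2 at a = 6.3: M₀a(2L − a)/(2EI) = 5195/EI
  δ_0 = 56681/EI
Flexibility coefficient — unit upward force at C: δ_{CC} = L³/(3EI) = 385.9/EI.
Compatibility at C: δ_0 − R_C·δ_{CC} = 0, so R_C = 56681/385.9 = 146.9 kN.
Vertical equilibrium: R_A = ΣP − R_C = 206.8 − 146.9 = 59.86 kN.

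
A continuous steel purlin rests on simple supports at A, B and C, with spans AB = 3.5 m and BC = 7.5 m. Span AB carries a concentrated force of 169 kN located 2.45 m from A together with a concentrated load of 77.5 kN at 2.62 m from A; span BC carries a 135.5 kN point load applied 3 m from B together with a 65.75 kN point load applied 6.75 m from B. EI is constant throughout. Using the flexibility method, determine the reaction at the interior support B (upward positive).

R_B = 346.9 kN

Insert a hinge at B; M_B is the redundant, and each span becomes simply supported.
End slopes at the hinge B, treating each span as simply supported:
  span AB: point load 169 at a = 2.45: Pab(L + a)/(6LEI) = 123.2/EI
  span AB: point load 77.5 at a = 2.62: Pab(L + a)/(6LEI) = 52.07/EI
  span BC: point load 135.5 at a = 3: Pab(L + b)/(6LEI) = 487.8/EI
  span BC: point load 65.75 at a = 6.75: Pab(L + b)/(6LEI) = 61.02/EI
  relative rotation θ_0 = (175.3 + 548.8)/EI = 724.1/EI
A unit hogging moment at B produces rotation L₁/(3EI) + L₂/(3EI) = 3.667/EI.
Compatibility: M_B·(L₁+L₂)/(3EI) = θ_0, giving M_B = 197.5 kN·m (hogging).
Span AB, ΣM about A with M_B applied at B: R_B^{AB}·3.5 = 617.1 + 197.5, so R_B^{AB} = 232.7 kN and R_A = 246.5 − 232.7 = 13.76 kN.
Span BC, ΣM about C: R_B^{BC}·7.5 = 659.1 + 197.5, so R_B^{BC} = 114.2 kN and R_C = 201.2 − 114.2 = 87.04 kN.
R_B = 232.7 + 114.2 = 346.9 kN.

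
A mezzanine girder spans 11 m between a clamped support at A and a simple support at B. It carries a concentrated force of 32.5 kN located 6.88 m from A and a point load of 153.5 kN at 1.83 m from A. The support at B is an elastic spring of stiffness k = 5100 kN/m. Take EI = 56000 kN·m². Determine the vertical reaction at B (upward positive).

R_B = 20.6 kN

Release the roller at B. Primary structure: cantilever fixed at A.
Downward deflection at the released point B due to the loads:
  point load 32.5 at a = 6.88: Pa²(3L − a)/(6EI) = 6697/EI
  point load 153.5 at a = 1.83: Pa²(3L − a)/(6EI) = 2671/EI
  δ_0 = 9368/EI
Flexibility coefficient — unit upward force at B: δ_{BB} = L³/(3EI) = 443.7/EI.
With EI = 56000 kN·m²: δ_0 = 0.16728 m and δ_{BB} = 0.007923 m/kN.
Compatibility — the spring shortens by R_B/k under the reaction it provides: δ_0 − R_B·δ_{BB} = R_B/k. With 1/k = 0.000196 m/kN, R_B = δ_0 / (δ_{BB} + 1/k) = 0.16728 / (0.007923 + 0.000196) = 20.6 kN.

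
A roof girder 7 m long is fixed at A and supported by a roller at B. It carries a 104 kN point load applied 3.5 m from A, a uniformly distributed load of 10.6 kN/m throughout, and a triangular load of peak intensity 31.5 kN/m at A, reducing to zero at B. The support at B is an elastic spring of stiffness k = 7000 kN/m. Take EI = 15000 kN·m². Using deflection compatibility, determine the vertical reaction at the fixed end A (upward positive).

Remove the prop at B; the released (primary) structure is a cantilever built in at A.
Downward deflection at the released point B due to the loads:
  point load 104 at a = 3.5: Pa²(3L − a)/(6EI) = 3716/EI
  UDL 10.6: wL⁴/(8EI) = 3181/EI
  triangular load, peak 31.5 at the fixed end: w₀L⁴/(30EI) = 2521/EI
  δ_0 = 9418/EI
Flexibility coefficient — unit upward force at B: δ_{BB} = L³/(3EI) = 114.3/EI.
With EI = 15000 kN·m²: δ_0 = 0.62788 m and δ_{BB} = 0.007622 m/kN.
Compatibility — the spring shortens by R_B/k under the reaction it provides: δ_0 − R_B·δ_{BB} = R_B/k. With 1/k = 0.000143 m/kN, R_B = δ_0 / (δ_{BB} + 1/k) = 0.62788 / (0.007622 + 0.000143) = 80.86 kN.
Vertical equilibrium: R_A = ΣP − R_B = 288.4 − 80.86 = 207.6 kN.

R_A = 207.6 kN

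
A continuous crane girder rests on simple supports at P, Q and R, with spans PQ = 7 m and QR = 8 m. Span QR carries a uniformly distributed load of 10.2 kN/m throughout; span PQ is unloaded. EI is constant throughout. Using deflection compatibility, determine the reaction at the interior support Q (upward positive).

R_Q = 52.46 kN

Insert a hinge at Q; M_Q is the redundant, and each span becomes simply supported.
End slopes at the hinge Q, treating each span as simply supported:
  span QR: UDL 10.2: wL³/(24EI) = 217.6/EI
  relative rotation θ_0 = (0 + 217.6)/EI = 217.6/EI
A unit hogging moment at Q produces rotation L₁/(3EI) + L₂/(3EI) = 5/EI.
Slope continuity at Q: θ_0 = M_Q·5/EI, so M_Q = 217.6/5 = 43.52 kN·m (hogging).
Span PQ, ΣM about P with M_Q applied at Q: R_Q^{PQ}·7 = 0 + 43.52, so R_Q^{PQ} = 6.217 kN and R_P = 0 − 6.217 = -6.217 kN.
Span QR, ΣM about R: R_Q^{QR}·8 = 326.4 + 43.52, so R_Q^{QR} = 46.24 kN and R_R = 81.6 − 46.24 = 35.36 kN.
R_Q = 6.217 + 46.24 = 52.46 kN.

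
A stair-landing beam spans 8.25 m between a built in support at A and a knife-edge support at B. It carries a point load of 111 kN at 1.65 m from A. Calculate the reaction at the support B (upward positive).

Choose R_B as the redundant. The primary structure is the cantilever fixed at A.
Primary-structure tip deflection at B by superposition:
  point load 111 at a = 1.65: Pa²(3L − a)/(6EI) = 1163/EI
Flexibility coefficient — unit upward force at B: δ_{BB} = L³/(3EI) = 187.2/EI.
Compatibility at B: δ_0 − R_B·δ_{BB} = 0, so R_B = 1163/187.2 = 6.216 kN.

R_B = 6.216 kN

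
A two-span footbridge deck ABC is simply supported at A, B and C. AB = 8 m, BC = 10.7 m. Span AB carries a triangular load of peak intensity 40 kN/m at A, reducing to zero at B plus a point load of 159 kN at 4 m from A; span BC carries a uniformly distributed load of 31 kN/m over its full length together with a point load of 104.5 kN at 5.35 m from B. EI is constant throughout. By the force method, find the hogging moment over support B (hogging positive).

Release continuity at B by inserting a hinge; the redundant is the internal moment M_B. The primary structure is two simply-supported spans AB and BC.
Discontinuity in slope at B on the released structure — sum the simple-span end rotations:
  span AB: triangular load, peak 40: 7w₀L³/(360EI) = 398.2/EI
  span AB: point load 159 at a = 4: Pab(L + a)/(6LEI) = 636/EI
  span BC: UDL 31: wL³/(24EI) = 1582/EI
  span BC: point load 104.5 at a = 5.35: Pab(L + b)/(6LEI) = 747.8/EI
  relative rotation θ_0 = (1034 + 2330)/EI = 3364/EI
A unit hogging moment at B produces rotation L₁/(3EI) + L₂/(3EI) = 6.233/EI.
Compatibility: M_B·(L₁+L₂)/(3EI) = θ_0, giving M_B = 539.7 kN·m (hogging).

M_B = 539.7 kN·m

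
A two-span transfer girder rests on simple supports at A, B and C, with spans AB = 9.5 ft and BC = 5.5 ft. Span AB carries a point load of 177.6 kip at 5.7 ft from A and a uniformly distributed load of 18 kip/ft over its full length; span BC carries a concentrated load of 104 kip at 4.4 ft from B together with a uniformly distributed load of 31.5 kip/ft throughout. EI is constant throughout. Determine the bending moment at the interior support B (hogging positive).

M_B = 397.6 kip·ft

Insert a hinge at B; M_B is the redundant, and each span becomes simply supported.
Rotations at B on the released spans (each span's end-slope, ×1/EI):
  span AB: point load 177.6 at a = 5.7: Pab(L + a)/(6LEI) = 1026/EI
  span AB: UDL 18: wL³/(24EI) = 643/EI
  span BC: point load 104 at a = 4.4: Pab(L + b)/(6LEI) = 100.7/EI
  span BC: UDL 31.5: wL³/(24EI) = 218.4/EI
  relative rotation θ_0 = (1669 + 319)/EI = 1988/EI
A unit hogging moment at B produces rotation L₁/(3EI) + L₂/(3EI) = 5/EI.
Slope continuity at B: θ_0 = M_B·5/EI, so M_B = 1988/5 = 397.6 kip·ft (hogging).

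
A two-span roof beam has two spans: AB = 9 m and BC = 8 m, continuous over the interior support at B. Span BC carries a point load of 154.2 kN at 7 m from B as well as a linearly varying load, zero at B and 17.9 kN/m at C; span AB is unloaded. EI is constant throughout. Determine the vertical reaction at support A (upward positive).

Release continuity at B by inserting a hinge; the redundant is the internal moment M_B. The primary structure is two simply-supported spans AB and BC.
Rotations at B on the released spans (each span's end-slope, ×1/EI):
  span BC: point load 154.2 at a = 7: Pab(L + b)/(6LEI) = 202.4/EI
  span BC: triangular load, peak 17.9: 7w₀L³/(360EI) = 178.2/EI
  relative rotation θ_0 = (0 + 380.6)/EI = 380.6/EI
A unit hogging moment at B produces rotation L₁/(3EI) + L₂/(3EI) = 5.667/EI.
Slope continuity at B: θ_0 = M_B·5.667/EI, so M_B = 380.6/5.667 = 67.16 kN·m (hogging).
Span AB, ΣM about A with M_B applied at B: R_B^{AB}·9 = 0 + 67.16, so R_B^{AB} = 7.463 kN and R_A = 0 − 7.463 = -7.463 kN.

R_A = -7.463 kN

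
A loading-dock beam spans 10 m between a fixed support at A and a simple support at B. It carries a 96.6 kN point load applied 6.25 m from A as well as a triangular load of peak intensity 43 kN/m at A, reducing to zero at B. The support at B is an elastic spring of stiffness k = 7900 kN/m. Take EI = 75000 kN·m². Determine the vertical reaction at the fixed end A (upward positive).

R_A = 226.2 kN

Take the reaction at B as the redundant and release it; the primary structure is a cantilever fixed at A.
Primary-structure tip deflection at B by superposition:
  point load 96.6 at a = 6.25: Pa²(3L − a)/(6EI) = 14937/EI
  triangular load, peak 43 at the fixed end: w₀L⁴/(30EI) = 14333/EI
  δ_0 = 29270/EI
Tip deflection under a unit load at B: L³/(3EI) = 333.3/EI.
With EI = 75000 kN·m²: δ_0 = 0.39026 m and δ_{BB} = 0.004444 m/kN.
Compatibility — the spring shortens by R_B/k under the reaction it provides: δ_0 − R_B·δ_{BB} = R_B/k. With 1/k = 0.000127 m/kN, R_B = δ_0 / (δ_{BB} + 1/k) = 0.39026 / (0.004444 + 0.000127) = 85.38 kN.
Vertical equilibrium: R_A = ΣP − R_B = 311.6 − 85.38 = 226.2 kN.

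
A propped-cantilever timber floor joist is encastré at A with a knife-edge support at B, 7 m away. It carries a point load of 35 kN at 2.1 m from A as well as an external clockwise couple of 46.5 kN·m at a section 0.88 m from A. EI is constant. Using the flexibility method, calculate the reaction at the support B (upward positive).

R_B = 6.6 kN

Take the reaction at B as the redundant and release it; the primary structure is a cantilever fixed at A.
Deflection at B on the released cantilever, summing each load's contribution:
  point load 35 at a = 2.1: Pa²(3L − a)/(6EI) = 486.2/EI
  clockwise couple 46.5 at a = 0.88: M₀a(2L − a)/(2EI) = 268.4/EI
  δ_0 = 754.6/EI
Tip deflection under a unit load at B: L³/(3EI) = 114.3/EI.
Compatibility at B: δ_0 − R_B·δ_{BB} = 0, so R_B = 754.6/114.3 = 6.6 kN.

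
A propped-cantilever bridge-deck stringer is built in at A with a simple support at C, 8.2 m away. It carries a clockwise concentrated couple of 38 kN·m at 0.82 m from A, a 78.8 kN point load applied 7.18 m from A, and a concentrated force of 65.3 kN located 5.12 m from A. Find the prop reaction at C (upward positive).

R_C = 95.73 kN

Choose R_C as the redundant. The primary structure is the cantilever fixed at A.
Downward deflection at the released point C due to the loads:
  clockwise couple 38 at a = 0.82: M₀a(2L − a)/(2EI) = 242.7/EI
  point load 78.8 at a = 7.18: Pa²(3L − a)/(6EI) = 11794/EI
  point load 65.3 at a = 5.12: Pa²(3L − a)/(6EI) = 5558/EI
  δ_0 = 17595/EI
Flexibility coefficient — unit upward force at C: δ_{CC} = L³/(3EI) = 183.8/EI.
The prop prevents deflection at C: R_C = δ_0/δ_{CC} = 17595/183.8 = 95.73 kN.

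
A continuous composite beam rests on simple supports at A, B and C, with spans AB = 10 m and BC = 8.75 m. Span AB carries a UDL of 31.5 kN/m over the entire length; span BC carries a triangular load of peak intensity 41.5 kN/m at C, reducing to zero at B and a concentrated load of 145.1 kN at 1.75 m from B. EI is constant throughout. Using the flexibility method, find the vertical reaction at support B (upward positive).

R_B = 415.9 kN

Take M_B as the redundant. Released structure: two simple spans AB and BC with a hinge at B.
Discontinuity in slope at B on the released structure — sum the simple-span end rotations:
  span AB: UDL 31.5: wL³/(24EI) = 1312/EI
  span BC: triangular load, peak 41.5: 7w₀L³/(360EI) = 540.6/EI
  span BC: point load 145.1 at a = 1.75: Pab(L + b)/(6LEI) = 533.2/EI
  relative rotation θ_0 = (1312 + 1074)/EI = 2386/EI
A unit hogging moment at B produces rotation L₁/(3EI) + L₂/(3EI) = 6.25/EI.
Compatibility: M_B·(L₁+L₂)/(3EI) = θ_0, giving M_B = 381.8 kN·m (hogging).
Span AB, ΣM about A with M_B applied at B: R_B^{AB}·10 = 1575 + 381.8, so R_B^{AB} = 195.7 kN and R_A = 315 − 195.7 = 119.3 kN.
Span BC, ΣM about C: R_B^{BC}·8.75 = 1545 + 381.8, so R_B^{BC} = 220.2 kN and R_C = 326.7 − 220.2 = 106.4 kN.
R_B = 195.7 + 220.2 = 415.9 kN.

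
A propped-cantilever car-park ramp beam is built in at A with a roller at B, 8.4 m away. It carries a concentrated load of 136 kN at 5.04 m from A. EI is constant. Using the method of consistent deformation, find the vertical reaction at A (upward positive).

Take the reaction at B as the redundant and release it; the primary structure is a cantilever fixed at A.
Free-end deflection of the primary structure under the applied loading (downward +):
  point load 136 at a = 5.04: Pa²(3L − a)/(6EI) = 11608/EI
Flexibility coefficient — unit upward force at B: δ_{BB} = L³/(3EI) = 197.6/EI.
The prop prevents deflection at B: R_B = δ_0/δ_{BB} = 11608/197.6 = 58.75 kN.
Vertical equilibrium: R_A = ΣP − R_B = 136 − 58.75 = 77.25 kN.

R_A = 77.25 kN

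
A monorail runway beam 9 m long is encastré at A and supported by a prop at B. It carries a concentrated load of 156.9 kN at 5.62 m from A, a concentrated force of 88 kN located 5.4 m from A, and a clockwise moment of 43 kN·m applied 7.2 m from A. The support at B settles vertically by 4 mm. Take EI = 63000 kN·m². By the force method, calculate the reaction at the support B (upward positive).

Release the roller at B. Primary structure: cantilever fixed at A.
Downward deflection at the released point B due to the loads:
  point load 156.9 at a = 5.62: Pa²(3L − a)/(6EI) = 17658/EI
  point load 88 at a = 5.4: Pa²(3L − a)/(6EI) = 9238/EI
  clockwise couple 43 at a = 7.2: M₀a(2L − a)/(2EI) = 1672/EI
  δ_0 = 28568/EI
Tip deflection under a unit load at B: L³/(3EI) = 243/EI.
With EI = 63000 kN·m²: δ_0 = 0.45346 m and δ_{BB} = 0.003857 m/kN.
Compatibility — the beam at B must follow the support down by 0.004 m: δ_0 − R_B·δ_{BB} = 0.004, so R_B = (0.45346 − 0.004)/0.003857 = 116.5 kN.

R_B = 116.5 kN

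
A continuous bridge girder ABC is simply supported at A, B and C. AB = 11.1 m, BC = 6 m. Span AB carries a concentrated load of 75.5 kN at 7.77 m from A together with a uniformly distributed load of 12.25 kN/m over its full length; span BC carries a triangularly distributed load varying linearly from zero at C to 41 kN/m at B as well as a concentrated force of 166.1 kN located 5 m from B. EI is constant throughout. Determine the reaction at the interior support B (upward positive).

R_B = 303 kN

Release continuity at B by inserting a hinge; the redundant is the internal moment M_B. The primary structure is two simply-supported spans AB and BC.
Rotations at B on the released spans (each span's end-slope, ×1/EI):
  span AB: point load 75.5 at a = 7.77: Pab(L + a)/(6LEI) = 553.5/EI
  span AB: UDL 12.25: wL³/(24EI) = 698.1/EI
  span BC: triangular load, peak 41: w₀L³/(45EI) = 196.8/EI
  span BC: point load 166.1 at a = 5: Pab(L + b)/(6LEI) = 161.5/EI
  relative rotation θ_0 = (1252 + 358.3)/EI = 1610/EI
A unit hogging moment at B produces rotation L₁/(3EI) + L₂/(3EI) = 5.7/EI.
Compatibility: M_B·(L₁+L₂)/(3EI) = θ_0, giving M_B = 282.4 kN·m (hogging).
Span AB, ΣM about A with M_B applied at B: R_B^{AB}·11.1 = 1341 + 282.4, so R_B^{AB} = 146.3 kN and R_A = 211.5 − 146.3 = 65.19 kN.
Span BC, ΣM about C: R_B^{BC}·6 = 658.1 + 282.4, so R_B^{BC} = 156.8 kN and R_C = 289.1 − 156.8 = 132.3 kN.
R_B = 146.3 + 156.8 = 303 kN.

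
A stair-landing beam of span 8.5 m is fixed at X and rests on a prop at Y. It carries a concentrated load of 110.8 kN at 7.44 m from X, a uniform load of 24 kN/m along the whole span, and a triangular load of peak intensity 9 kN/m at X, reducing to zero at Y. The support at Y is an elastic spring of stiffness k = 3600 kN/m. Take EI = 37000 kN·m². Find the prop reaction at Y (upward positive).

R_Y = 166 kN

Remove the prop at Y; the released (primary) structure is a cantilever built in at X.
Deflection at Y on the released cantilever, summing each load's contribution:
  point load 110.8 at a = 7.44: Pa²(3L − a)/(6EI) = 18461/EI
  UDL 24: wL⁴/(8EI) = 15660/EI
  triangular load, peak 9 at the fixed end: w₀L⁴/(30EI) = 1566/EI
  δ_0 = 35687/EI
Tip deflection under a unit load at Y: L³/(3EI) = 204.7/EI.
With EI = 37000 kN·m²: δ_0 = 0.96452 m and δ_{YY} = 0.005533 m/kN.
Compatibility — the spring shortens by R_Y/k under the reaction it provides: δ_0 − R_Y·δ_{YY} = R_Y/k. With 1/k = 0.000278 m/kN, R_Y = δ_0 / (δ_{YY} + 1/k) = 0.96452 / (0.005533 + 0.000278) = 166 kN.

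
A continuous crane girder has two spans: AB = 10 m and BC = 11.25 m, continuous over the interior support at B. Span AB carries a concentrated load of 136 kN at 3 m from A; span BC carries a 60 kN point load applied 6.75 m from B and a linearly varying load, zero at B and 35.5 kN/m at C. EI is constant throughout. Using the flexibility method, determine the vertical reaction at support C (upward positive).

Release continuity at B by inserting a hinge; the redundant is the internal moment M_B. The primary structure is two simply-supported spans AB and BC.
Rotations at B on the released spans (each span's end-slope, ×1/EI):
  span AB: point load 136 at a = 3: Pab(L + a)/(6LEI) = 618.8/EI
  span BC: point load 60 at a = 6.75: Pab(L + b)/(6LEI) = 425.2/EI
  span BC: triangular load, peak 35.5: 7w₀L³/(360EI) = 982.8/EI
  relative rotation θ_0 = (618.8 + 1408)/EI = 2027/EI
A unit hogging moment at B produces rotation L₁/(3EI) + L₂/(3EI) = 7.083/EI.
Compatibility: M_B·(L₁+L₂)/(3EI) = θ_0, giving M_B = 286.1 kN·m (hogging).
Span BC, ΣM about C: R_B^{BC}·11.25 = 1019 + 286.1, so R_B^{BC} = 116 kN and R_C = 259.7 − 116 = 143.7 kN.

R_C = 143.7 kN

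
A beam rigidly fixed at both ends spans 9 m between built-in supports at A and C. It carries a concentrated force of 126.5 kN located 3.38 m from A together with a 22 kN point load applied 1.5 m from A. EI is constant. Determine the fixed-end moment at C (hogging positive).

Release both end moments; the primary structure is a simply-supported span AC with redundants M_A and M_C.
End rotations of the released simple span under the applied load (×1/EI):
  at A: point load 126.5 at a = 3.38: Pab(L + b)/(6LEI) = 650.6/EI
  at C: point load 126.5 at a = 3.38: Pab(L + a)/(6LEI) = 550.9/EI
  at A: point load 22 at a = 1.5: Pab(L + b)/(6LEI) = 75.62/EI
  at C: point load 22 at a = 1.5: Pab(L + a)/(6LEI) = 48.12/EI
  θ_A0 = 726.2/EI,  θ_C0 = 599/EI
Flexibility coefficients: a unit moment at one end gives L/(3EI) there and L/(6EI) at the far end, so f₁₁ = f₂₂ = 3/EI and f₁₂ = f₂₁ = 1.5/EI.
Compatibility — zero rotation at each built-in end:
  3 M_A + 1.5 M_C = 726.2
  1.5 M_A + 3 M_C = 599
Solving the pair gives M_A = 189.6 kN·m and M_C = 104.9 kN·m (hogging).

M_C = 104.9 kN·m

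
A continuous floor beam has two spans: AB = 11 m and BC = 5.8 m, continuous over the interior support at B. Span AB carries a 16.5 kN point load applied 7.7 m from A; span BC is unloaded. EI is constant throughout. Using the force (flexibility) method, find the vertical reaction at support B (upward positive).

R_B = 17.14 kN

Release continuity at B by inserting a hinge; the redundant is the internal moment M_B. The primary structure is two simply-supported spans AB and BC.
Discontinuity in slope at B on the released structure — sum the simple-span end rotations:
  span AB: point load 16.5 at a = 7.7: Pab(L + a)/(6LEI) = 118.8/EI
  relative rotation θ_0 = (118.8 + 0)/EI = 118.8/EI
A unit hogging moment at B produces rotation L₁/(3EI) + L₂/(3EI) = 5.6/EI.
Compatibility: M_B·(L₁+L₂)/(3EI) = θ_0, giving M_B = 21.21 kN·m (hogging).
Span AB, ΣM about A with M_B applied at B: R_B^{AB}·11 = 127 + 21.21, so R_B^{AB} = 13.48 kN and R_A = 16.5 − 13.48 = 3.022 kN.
Span BC, ΣM about C: R_B^{BC}·5.8 = 0 + 21.21, so R_B^{BC} = 3.657 kN and R_C = 0 − 3.657 = -3.657 kN.
R_B = 13.48 + 3.657 = 17.14 kN.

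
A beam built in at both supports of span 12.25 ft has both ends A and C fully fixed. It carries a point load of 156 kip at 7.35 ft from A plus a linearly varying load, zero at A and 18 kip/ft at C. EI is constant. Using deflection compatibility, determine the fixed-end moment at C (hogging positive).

Take the two fixed-end moments M_A, M_C as redundants; the released structure is the simple span AC.
Simple-span end rotations at A and C under the given loads:
  at A: point load 156 at a = 7.35: Pab(L + b)/(6LEI) = 1311/EI
  at C: point load 156 at a = 7.35: Pab(L + a)/(6LEI) = 1498/EI
  at A: triangular load, peak 18: 7w₀L³/(360EI) = 643.4/EI
  at C: triangular load, peak 18: w₀L³/(45EI) = 735.3/EI
  θ_A0 = 1954/EI,  θ_C0 = 2234/EI
Flexibility coefficients: a unit moment at one end gives L/(3EI) there and L/(6EI) at the far end, so f₁₁ = f₂₂ = 4.083/EI and f₁₂ = f₂₁ = 2.042/EI.
Compatibility — zero rotation at each built-in end:
  4.083 M_A + 2.042 M_C = 1954
  2.042 M_A + 4.083 M_C = 2234
Solving the pair gives M_A = 273.5 kip·ft and M_C = 410.2 kip·ft (hogging).

M_C = 410.2 kip·ft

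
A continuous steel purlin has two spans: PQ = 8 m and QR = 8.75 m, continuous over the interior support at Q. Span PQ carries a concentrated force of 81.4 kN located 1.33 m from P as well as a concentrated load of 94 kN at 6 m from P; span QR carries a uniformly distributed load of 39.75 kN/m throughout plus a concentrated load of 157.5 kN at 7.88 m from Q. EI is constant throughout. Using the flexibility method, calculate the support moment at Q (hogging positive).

Release continuity at Q by inserting a hinge; the redundant is the internal moment M_Q. The primary structure is two simply-supported spans PQ and QR.
Rotations at Q on the released spans (each span's end-slope, ×1/EI):
  span PQ: point load 81.4 at a = 1.33: Pab(L + a)/(6LEI) = 140.4/EI
  span PQ: point load 94 at a = 6: Pab(L + a)/(6LEI) = 329/EI
  span QR: UDL 39.75: wL³/(24EI) = 1110/EI
  span QR: point load 157.5 at a = 7.88: Pab(L + b)/(6LEI) = 197.9/EI
  relative rotation θ_0 = (469.4 + 1307)/EI = 1777/EI
A unit hogging moment at Q produces rotation L₁/(3EI) + L₂/(3EI) = 5.583/EI.
Compatibility: M_Q·(L₁+L₂)/(3EI) = θ_0, giving M_Q = 318.2 kN·m (hogging).

M_Q = 318.2 kN·m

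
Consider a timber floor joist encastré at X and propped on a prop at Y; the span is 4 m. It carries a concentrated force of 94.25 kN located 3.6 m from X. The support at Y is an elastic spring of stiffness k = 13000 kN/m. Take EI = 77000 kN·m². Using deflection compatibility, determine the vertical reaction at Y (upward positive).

R_Y = 62.74 kN

Release the roller at Y. Primary structure: cantilever fixed at X.
Free-end deflection of the primary structure under the applied loading (downward +):
  point load 94.25 at a = 3.6: Pa²(3L − a)/(6EI) = 1710/EI
Tip deflection under a unit load at Y: L³/(3EI) = 21.33/EI.
With EI = 77000 kN·m²: δ_0 = 0.022209 m and δ_{YY} = 0.000277 m/kN.
Compatibility — the spring shortens by R_Y/k under the reaction it provides: δ_0 − R_Y·δ_{YY} = R_Y/k. With 1/k = 0.000077 m/kN, R_Y = δ_0 / (δ_{YY} + 1/k) = 0.022209 / (0.000277 + 0.000077) = 62.74 kN.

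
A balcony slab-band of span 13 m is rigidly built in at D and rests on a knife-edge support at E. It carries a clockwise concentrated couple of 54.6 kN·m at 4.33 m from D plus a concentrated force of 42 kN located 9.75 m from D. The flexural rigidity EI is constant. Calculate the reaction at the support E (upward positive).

Remove the prop at E; the released (primary) structure is a cantilever built in at D.
Deflection at E on the released cantilever, summing each load's contribution:
  clockwise couple 54.6 at a = 4.33: M₀a(2L − a)/(2EI) = 2562/EI
  point load 42 at a = 9.75: Pa²(3L − a)/(6EI) = 19464/EI
  δ_0 = 22026/EI
Tip deflection under a unit load at E: L³/(3EI) = 732.3/EI.
The prop prevents deflection at E: R_E = δ_0/δ_{EE} = 22026/732.3 = 30.08 kN.

R_E = 30.08 kN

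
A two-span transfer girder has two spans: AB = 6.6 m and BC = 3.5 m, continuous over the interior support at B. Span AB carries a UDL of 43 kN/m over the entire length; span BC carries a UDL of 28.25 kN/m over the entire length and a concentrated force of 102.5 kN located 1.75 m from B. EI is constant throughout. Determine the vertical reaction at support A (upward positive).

Insert a hinge at B; M_B is the redundant, and each span becomes simply supported.
Rotations at B on the released spans (each span's end-slope, ×1/EI):
  span AB: UDL 43: wL³/(24EI) = 515.1/EI
  span BC: UDL 28.25: wL³/(24EI) = 50.47/EI
  span BC: point load 102.5 at a = 1.75: Pab(L + b)/(6LEI) = 78.48/EI
  relative rotation θ_0 = (515.1 + 128.9)/EI = 644/EI
A unit hogging moment at B produces rotation L₁/(3EI) + L₂/(3EI) = 3.367/EI.
Compatibility: M_B·(L₁+L₂)/(3EI) = θ_0, giving M_B = 191.3 kN·m (hogging).
Span AB, ΣM about A with M_B applied at B: R_B^{AB}·6.6 = 936.5 + 191.3, so R_B^{AB} = 170.9 kN and R_A = 283.8 − 170.9 = 112.9 kN.

R_A = 112.9 kN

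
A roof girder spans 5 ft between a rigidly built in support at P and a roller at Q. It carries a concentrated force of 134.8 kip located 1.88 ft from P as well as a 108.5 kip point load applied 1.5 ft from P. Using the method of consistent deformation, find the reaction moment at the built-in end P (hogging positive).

Take the reaction at Q as the redundant and release it; the primary structure is a cantilever fixed at P.
Deflection at Q on the released cantilever, summing each load's contribution:
  point load 134.8 at a = 1.88: Pa²(3L − a)/(6EI) = 1042/EI
  point load 108.5 at a = 1.5: Pa²(3L − a)/(6EI) = 549.3/EI
  δ_0 = 1591/EI
Tip deflection under a unit load at Q: L³/(3EI) = 41.67/EI.
Compatibility at Q: δ_0 − R_Q·δ_{QQ} = 0, so R_Q = 1591/41.67 = 38.19 kip.
Moment equilibrium about P: M_P = Σ(load moments about P) − R_Q·L = 416.2 − 38.19×5 = 225.2 kip·ft.

M_P = 225.2 kip·ft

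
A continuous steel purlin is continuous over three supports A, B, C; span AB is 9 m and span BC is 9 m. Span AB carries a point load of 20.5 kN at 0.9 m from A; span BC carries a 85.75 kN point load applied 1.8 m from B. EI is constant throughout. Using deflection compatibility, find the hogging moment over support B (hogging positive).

M_B = 60.13 kN·m

Release continuity at B by inserting a hinge; the redundant is the internal moment M_B. The primary structure is two simply-supported spans AB and BC.
Discontinuity in slope at B on the released structure — sum the simple-span end rotations:
  span AB: point load 20.5 at a = 0.9: Pab(L + a)/(6LEI) = 27.4/EI
  span BC: point load 85.75 at a = 1.8: Pab(L + b)/(6LEI) = 333.4/EI
  relative rotation θ_0 = (27.4 + 333.4)/EI = 360.8/EI
A unit hogging moment at B produces rotation L₁/(3EI) + L₂/(3EI) = 6/EI.
Compatibility: M_B·(L₁+L₂)/(3EI) = θ_0, giving M_B = 60.13 kN·m (hogging).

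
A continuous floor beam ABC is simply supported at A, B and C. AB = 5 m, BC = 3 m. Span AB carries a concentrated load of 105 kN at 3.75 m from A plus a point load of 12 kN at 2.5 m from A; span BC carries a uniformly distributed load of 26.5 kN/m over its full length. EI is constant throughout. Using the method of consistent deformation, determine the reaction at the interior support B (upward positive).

Take M_B as the redundant. Released structure: two simple spans AB and BC with a hinge at B.
Discontinuity in slope at B on the released structure — sum the simple-span end rotations:
  span AB: point load 105 at a = 3.75: Pab(L + a)/(6LEI) = 143.6/EI
  span AB: point load 12 at a = 2.5: Pab(L + a)/(6LEI) = 18.75/EI
  span BC: UDL 26.5: wL³/(24EI) = 29.81/EI
  relative rotation θ_0 = (162.3 + 29.81)/EI = 192.1/EI
A unit hogging moment at B produces rotation L₁/(3EI) + L₂/(3EI) = 2.667/EI.
Compatibility: M_B·(L₁+L₂)/(3EI) = θ_0, giving M_B = 72.04 kN·m (hogging).
Span AB, ΣM about A with M_B applied at B: R_B^{AB}·5 = 423.8 + 72.04, so R_B^{AB} = 99.16 kN and R_A = 117 − 99.16 = 17.84 kN.
Span BC, ΣM about C: R_B^{BC}·3 = 119.2 + 72.04, so R_B^{BC} = 63.76 kN and R_C = 79.5 − 63.76 = 15.74 kN.
R_B = 99.16 + 63.76 = 162.9 kN.

R_B = 162.9 kN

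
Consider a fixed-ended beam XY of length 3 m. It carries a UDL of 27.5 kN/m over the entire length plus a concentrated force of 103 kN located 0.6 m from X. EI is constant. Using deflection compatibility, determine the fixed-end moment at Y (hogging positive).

Take the two fixed-end moments M_X, M_Y as redundants; the released structure is the simple span XY.
On the primary (simply-supported) span, the end slopes from the loading are:
  at X: UDL 27.5: wL³/(24EI) = 30.94/EI
  at Y: UDL 27.5: wL³/(24EI) = 30.94/EI
  at X: point load 103 at a = 0.6: Pab(L + b)/(6LEI) = 44.5/EI
  at Y: point load 103 at a = 0.6: Pab(L + a)/(6LEI) = 29.66/EI
  θ_X0 = 75.43/EI,  θ_Y0 = 60.6/EI
Flexibility coefficients: a unit moment at one end gives L/(3EI) there and L/(6EI) at the far end, so f₁₁ = f₂₂ = 1/EI and f₁₂ = f₂₁ = 0.5/EI.
Compatibility — zero rotation at each built-in end:
  1 M_X + 0.5 M_Y = 75.43
  0.5 M_X + 1 M_Y = 60.6
Solving the pair gives M_X = 60.18 kN·m and M_Y = 30.51 kN·m (hogging).

M_Y = 30.51 kN·m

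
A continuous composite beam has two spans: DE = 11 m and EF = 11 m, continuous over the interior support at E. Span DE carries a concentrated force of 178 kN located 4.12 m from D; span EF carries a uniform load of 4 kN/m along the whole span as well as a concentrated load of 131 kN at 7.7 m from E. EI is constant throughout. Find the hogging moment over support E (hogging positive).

M_E = 286.2 kN·m

Insert a hinge at E; M_E is the redundant, and each span becomes simply supported.
Discontinuity in slope at E on the released structure — sum the simple-span end rotations:
  span DE: point load 178 at a = 4.12: Pab(L + a)/(6LEI) = 1156/EI
  span EF: UDL 4: wL³/(24EI) = 221.8/EI
  span EF: point load 131 at a = 7.7: Pab(L + b)/(6LEI) = 721.2/EI
  relative rotation θ_0 = (1156 + 943.1)/EI = 2099/EI
A unit hogging moment at E produces rotation L₁/(3EI) + L₂/(3EI) = 7.333/EI.
Compatibility: M_E·(L₁+L₂)/(3EI) = θ_0, giving M_E = 286.2 kN·m (hogging).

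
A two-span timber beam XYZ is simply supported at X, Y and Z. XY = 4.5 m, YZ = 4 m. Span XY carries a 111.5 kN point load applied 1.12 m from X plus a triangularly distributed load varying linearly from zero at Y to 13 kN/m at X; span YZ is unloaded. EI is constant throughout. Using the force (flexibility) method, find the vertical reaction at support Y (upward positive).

Take M_Y as the redundant. Released structure: two simple spans XY and YZ with a hinge at Y.
End slopes at the hinge Y, treating each span as simply supported:
  span XY: point load 111.5 at a = 1.12: Pab(L + a)/(6LEI) = 87.86/EI
  span XY: triangular load, peak 13: 7w₀L³/(360EI) = 23.03/EI
  relative rotation θ_0 = (110.9 + 0)/EI = 110.9/EI
A unit hogging moment at Y produces rotation L₁/(3EI) + L₂/(3EI) = 2.833/EI.
Slope continuity at Y: θ_0 = M_Y·2.833/EI, so M_Y = 110.9/2.833 = 39.14 kN·m (hogging).
Span XY, ΣM about X with M_Y applied at Y: R_Y^{XY}·4.5 = 168.8 + 39.14, so R_Y^{XY} = 46.2 kN and R_X = 140.8 − 46.2 = 94.55 kN.
Span YZ, ΣM about Z: R_Y^{YZ}·4 = 0 + 39.14, so R_Y^{YZ} = 9.785 kN and R_Z = 0 − 9.785 = -9.785 kN.
R_Y = 46.2 + 9.785 = 55.98 kN.

R_Y = 55.98 kN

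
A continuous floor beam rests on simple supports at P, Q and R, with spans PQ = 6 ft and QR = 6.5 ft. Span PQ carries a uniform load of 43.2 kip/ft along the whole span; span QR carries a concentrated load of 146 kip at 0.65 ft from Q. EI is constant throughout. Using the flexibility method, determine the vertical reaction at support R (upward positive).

Insert a hinge at Q; M_Q is the redundant, and each span becomes simply supported.
Discontinuity in slope at Q on the released structure — sum the simple-span end rotations:
  span PQ: UDL 43.2: wL³/(24EI) = 388.8/EI
  span QR: point load 146 at a = 0.65: Pab(L + b)/(6LEI) = 175.8/EI
  relative rotation θ_0 = (388.8 + 175.8)/EI = 564.6/EI
A unit hogging moment at Q produces rotation L₁/(3EI) + L₂/(3EI) = 4.167/EI.
Slope continuity at Q: θ_0 = M_Q·4.167/EI, so M_Q = 564.6/4.167 = 135.5 kip·ft (hogging).
Span QR, ΣM about R: R_Q^{QR}·6.5 = 854.1 + 135.5, so R_Q^{QR} = 152.2 kip and R_R = 146 − 152.2 = -6.247 kip.

R_R = -6.247 kip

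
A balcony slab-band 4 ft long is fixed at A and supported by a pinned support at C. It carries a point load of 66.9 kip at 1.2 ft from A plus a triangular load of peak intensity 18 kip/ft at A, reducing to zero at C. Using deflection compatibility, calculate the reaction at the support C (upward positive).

Take the reaction at C as the redundant and release it; the primary structure is a cantilever fixed at A.
Primary-structure tip deflection at C by superposition:
  point load 66.9 at a = 1.2: Pa²(3L − a)/(6EI) = 173.4/EI
  triangular load, peak 18 at the fixed end: w₀L⁴/(30EI) = 153.6/EI
  δ_0 = 327/EI
Tip deflection under a unit load at C: L³/(3EI) = 21.33/EI.
Compatibility at C: δ_0 − R_C·δ_{CC} = 0, so R_C = 327/21.33 = 15.33 kip.

R_C = 15.33 kip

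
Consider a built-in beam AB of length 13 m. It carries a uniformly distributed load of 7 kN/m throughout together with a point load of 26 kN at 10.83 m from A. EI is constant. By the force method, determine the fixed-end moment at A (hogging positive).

M_A = 106.4 kN·m

Take the two fixed-end moments M_A, M_B as redundants; the released structure is the simple span AB.
On the primary (simply-supported) span, the end slopes from the loading are:
  at A: UDL 7: wL³/(24EI) = 640.8/EI
  at B: UDL 7: wL³/(24EI) = 640.8/EI
  at A: point load 26 at a = 10.83: Pab(L + b)/(6LEI) = 118.8/EI
  at B: point load 26 at a = 10.83: Pab(L + a)/(6LEI) = 186.7/EI
  θ_A0 = 759.6/EI,  θ_B0 = 827.5/EI
Flexibility coefficients: a unit moment at one end gives L/(3EI) there and L/(6EI) at the far end, so f₁₁ = f₂₂ = 4.333/EI and f₁₂ = f₂₁ = 2.167/EI.
Compatibility — zero rotation at each built-in end:
  4.333 M_A + 2.167 M_B = 759.6
  2.167 M_A + 4.333 M_B = 827.5
Solving the pair gives M_A = 106.4 kN·m and M_B = 137.7 kN·m (hogging).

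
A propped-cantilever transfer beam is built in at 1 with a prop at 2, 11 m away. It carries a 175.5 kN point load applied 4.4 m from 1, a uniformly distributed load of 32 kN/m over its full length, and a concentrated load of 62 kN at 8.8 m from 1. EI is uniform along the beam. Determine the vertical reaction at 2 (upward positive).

Take the reaction at 2 as the redundant and release it; the primary structure is a cantilever fixed at 1.
Deflection at 2 on the released cantilever, summing each load's contribution:
  point load 175.5 at a = 4.4: Pa²(3L − a)/(6EI) = 16196/EI
  UDL 32: wL⁴/(8EI) = 58564/EI
  point load 62 at a = 8.8: Pa²(3L − a)/(6EI) = 19365/EI
  δ_0 = 94125/EI
Tip deflection under a unit load at 2: L³/(3EI) = 443.7/EI.
Compatibility at 2: δ_0 − R_2·δ_{22} = 0, so R_2 = 94125/443.7 = 212.2 kN.

R_2 = 212.2 kN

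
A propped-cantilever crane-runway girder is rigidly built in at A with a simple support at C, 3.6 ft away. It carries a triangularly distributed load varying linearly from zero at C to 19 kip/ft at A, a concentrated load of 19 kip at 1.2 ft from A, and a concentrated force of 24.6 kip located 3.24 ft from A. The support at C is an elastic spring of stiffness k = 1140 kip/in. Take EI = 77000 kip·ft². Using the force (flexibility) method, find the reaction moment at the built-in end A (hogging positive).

M_A = 62.72 kip·ft

Remove the prop at C; the released (primary) structure is a cantilever built in at A.
Free-end deflection of the primary structure under the applied loading (downward +):
  triangular load, peak 19 at the fixed end: w₀L⁴/(30EI) = 106.4/EI
  point load 19 at a = 1.2: Pa²(3L − a)/(6EI) = 43.78/EI
  point load 24.6 at a = 3.24: Pa²(3L − a)/(6EI) = 325.4/EI
  δ_0 = 475.5/EI
Flexibility coefficient — unit upward force at C: δ_{CC} = L³/(3EI) = 15.55/EI.
With EI = 77000 kip·ft²: δ_0 = 0.006176 ft and δ_{CC} = 0.000202 ft/kip.
Compatibility — the spring shortens by R_C/k under the reaction it provides: δ_0 − R_C·δ_{CC} = R_C/k. With 1/k = 1/(1140×12) ft/kip = 0.000073 ft/kip, R_C = δ_0 / (δ_{CC} + 1/k) = 0.006176 / (0.000202 + 0.000073) = 22.45 kip.
Moment equilibrium about A: M_A = Σ(load moments about A) − R_C·L = 143.5 − 22.45×3.6 = 62.72 kip·ft.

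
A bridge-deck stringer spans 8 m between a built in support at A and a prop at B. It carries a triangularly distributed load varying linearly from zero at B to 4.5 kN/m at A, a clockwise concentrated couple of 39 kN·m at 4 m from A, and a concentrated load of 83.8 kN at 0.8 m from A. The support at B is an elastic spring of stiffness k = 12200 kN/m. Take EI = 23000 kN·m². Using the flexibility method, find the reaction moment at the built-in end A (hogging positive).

M_A = 72.54 kN·m

Choose R_B as the redundant. The primary structure is the cantilever fixed at A.
Primary-structure tip deflection at B by superposition:
  triangular load, peak 4.5 at the fixed end: w₀L⁴/(30EI) = 614.4/EI
  clockwise couple 39 at a = 4: M₀a(2L − a)/(2EI) = 936/EI
  point load 83.8 at a = 0.8: Pa²(3L − a)/(6EI) = 207.4/EI
  δ_0 = 1758/EI
Flexibility coefficient — unit upward force at B: δ_{BB} = L³/(3EI) = 170.7/EI.
With EI = 23000 kN·m²: δ_0 = 0.076425 m and δ_{BB} = 0.00742 m/kN.
Compatibility — the spring shortens by R_B/k under the reaction it provides: δ_0 − R_B·δ_{BB} = R_B/k. With 1/k = 0.000082 m/kN, R_B = δ_0 / (δ_{BB} + 1/k) = 0.076425 / (0.00742 + 0.000082) = 10.19 kN.
Moment equilibrium about A: M_A = Σ(load moments about A) − R_B·L = 154 − 10.19×8 = 72.54 kN·m.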